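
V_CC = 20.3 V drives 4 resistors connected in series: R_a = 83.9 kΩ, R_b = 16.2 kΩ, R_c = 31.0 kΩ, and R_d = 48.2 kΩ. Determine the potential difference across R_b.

Total series resistance ΣR = 83.9 + 16.2 + 31.0 + 48.2 = 179.3 kΩ.
Voltage divider: V = V_CC · (16.20 / 179.3) = 20.3 × 0.09035 = 1.834 V.

V ≈ 1.83 V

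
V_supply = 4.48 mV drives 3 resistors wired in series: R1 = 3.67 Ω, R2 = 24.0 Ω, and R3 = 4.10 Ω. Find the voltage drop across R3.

Series total: ΣR = 3.67 + 24.0 + 4.10 = 31.77 Ω.
Voltage divider: V = V_supply · (4.100 / 31.77) = 4.48 × 0.1291 = 0.5782 mV.

V ≈ 0.578 mV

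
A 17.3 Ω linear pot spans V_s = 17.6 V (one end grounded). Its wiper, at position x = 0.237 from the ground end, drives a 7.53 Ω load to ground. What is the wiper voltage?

Split the track: R_lower = x·R_p = 4.100 Ω, R_upper = (1−x)·R_p = 13.20 Ω.
(x·R_p) ‖ R_L = 2.655 Ω.
V_out = 17.6 × 2.655/(13.20 + 2.655) = 2.947 V.

V_out ≈ 2.95 V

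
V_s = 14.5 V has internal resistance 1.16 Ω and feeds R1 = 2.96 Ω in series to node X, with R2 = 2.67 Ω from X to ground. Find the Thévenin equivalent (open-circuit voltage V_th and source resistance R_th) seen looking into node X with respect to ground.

R1' = 1.16 + 2.96 = 4.120 Ω (source resistance + R1).
Open-circuit (no load on X): V_th = V_s · R2/(R1' + R2) = 14.5 × 2.67/(4.120 + 2.67) = 5.702 V.
Zeroing V_s shorts the top of R1' to ground, so R_th = R1' ‖ R2 = 1.620 Ω.

V_th ≈ 5.70 V, R_th ≈ 1.62 Ω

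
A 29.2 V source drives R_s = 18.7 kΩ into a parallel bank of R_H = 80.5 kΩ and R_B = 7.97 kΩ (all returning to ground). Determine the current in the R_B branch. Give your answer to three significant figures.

Equivalent of the parallel group: R_p = 7.252 kΩ.
V_A by voltage divider: V_A = 29.2 × 7.252/(18.7 + 7.252) = 8.160 V.
Branch current I = V_A/R_B = 8.160/7.97 = 1.024 mA.

I ≈ 1.02 mA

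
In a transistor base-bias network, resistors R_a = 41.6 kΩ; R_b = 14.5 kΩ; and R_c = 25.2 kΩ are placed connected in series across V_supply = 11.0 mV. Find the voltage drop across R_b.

ΣR = 41.6 + 14.5 + 25.2 = 81.30 kΩ.
By the voltage-divider rule, V = 11.0 × 14.50/81.30 = 1.962 mV.

V ≈ 1.96 mV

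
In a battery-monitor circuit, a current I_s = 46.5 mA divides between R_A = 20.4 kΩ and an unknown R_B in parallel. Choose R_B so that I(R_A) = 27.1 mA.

In a two-way split, I_A/I_s = R_B/(R_A + R_B).
27.1/46.5 = R_B/(R_A + R_B) → R_B = R_A · (0.5828)/(1 − 0.5828) = 20.4 × 1.397 = 28.50 kΩ.

R_B ≈ 28.5 kΩ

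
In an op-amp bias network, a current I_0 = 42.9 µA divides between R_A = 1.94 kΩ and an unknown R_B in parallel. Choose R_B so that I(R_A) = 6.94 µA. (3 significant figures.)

R_B ≈ 0.374 kΩ

The fraction through R_A equals R_B/(R_A+R_B).
6.94/42.9 = R_B/(R_A + R_B) → R_B = R_A · (0.1618)/(1 − 0.1618) = 1.94 × 0.1930 = 0.3744 kΩ.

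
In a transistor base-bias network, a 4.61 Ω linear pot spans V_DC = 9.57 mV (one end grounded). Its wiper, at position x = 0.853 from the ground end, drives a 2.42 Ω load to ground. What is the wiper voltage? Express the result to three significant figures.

V_out ≈ 6.59 mV

The pot divides into 0.6777 Ω above the wiper and 3.932 Ω below.
R_L loads the lower segment: effective lower R = 1.498 Ω.
Loaded-divider output: V_out = 9.57 × 0.6885 = 6.589 mV.
(Unloaded: V_out = x·V_DC = 8.16 mV.)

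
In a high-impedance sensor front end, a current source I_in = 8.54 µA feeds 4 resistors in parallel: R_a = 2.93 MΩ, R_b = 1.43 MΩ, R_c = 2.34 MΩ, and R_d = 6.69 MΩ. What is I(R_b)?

ΣG = 1/2.93 + 1/1.43 + 1/2.34 + 1/6.69 = 1.617.
By the current-divider rule, I = I_in · G_k/ΣG = 8.54 × 0.4324 = 3.692 µA.

I ≈ 3.69 µA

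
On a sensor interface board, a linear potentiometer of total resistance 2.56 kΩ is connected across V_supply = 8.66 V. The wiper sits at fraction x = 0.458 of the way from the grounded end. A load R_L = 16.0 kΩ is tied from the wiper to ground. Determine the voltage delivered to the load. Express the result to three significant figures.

V_out ≈ 3.81 V

Split the track: R_lower = x·R_p = 1.172 kΩ, R_upper = (1−x)·R_p = 1.388 kΩ.
R_L loads the lower segment: effective lower R = 1.092 kΩ.
V_out = 8.66 × 1.092/(1.388 + 1.092) = 3.815 V.
(Unloaded: V_out = x·V_supply = 3.97 V.)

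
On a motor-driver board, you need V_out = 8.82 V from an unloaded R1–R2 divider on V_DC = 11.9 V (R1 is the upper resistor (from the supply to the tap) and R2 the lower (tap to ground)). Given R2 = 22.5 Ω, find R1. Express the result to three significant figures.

Required fraction k = V_out/V_DC = 0.7412.
R1 = R2·(1/k − 1) = 22.5 × 0.3492 = 7.857 Ω.

R1 ≈ 7.86 Ω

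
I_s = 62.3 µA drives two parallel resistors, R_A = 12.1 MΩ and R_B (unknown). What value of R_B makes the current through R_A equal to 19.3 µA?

The fraction through R_A equals R_B/(R_A+R_B).
19.3/62.3 = R_B/(R_A + R_B) → R_B = R_A · (0.3098)/(1 − 0.3098) = 12.1 × 0.4488 = 5.431 MΩ.

R_B ≈ 5.43 MΩ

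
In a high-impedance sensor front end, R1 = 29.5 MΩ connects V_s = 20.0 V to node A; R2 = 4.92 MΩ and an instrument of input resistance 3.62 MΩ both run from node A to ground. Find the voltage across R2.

R2 ‖ R_L = (4.92 × 3.62)/(4.92 + 3.62) = 2.086 MΩ.
Voltage divider with the loaded lower leg: V_out = 20.0 × 2.086/(29.5 + 2.086) = 20.0 × 0.06603 = 1.321 V.

V_out ≈ 1.32 V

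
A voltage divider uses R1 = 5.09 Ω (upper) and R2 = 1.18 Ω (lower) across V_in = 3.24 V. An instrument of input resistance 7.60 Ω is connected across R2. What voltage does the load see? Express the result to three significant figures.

V_out ≈ 0.542 V

R2 ‖ R_L = (1.18 × 7.60)/(1.18 + 7.60) = 1.021 Ω.
Then V_out = V_in · R2'/(R1 + R2') = 3.24 × 1.021/6.111 = 0.5415 V.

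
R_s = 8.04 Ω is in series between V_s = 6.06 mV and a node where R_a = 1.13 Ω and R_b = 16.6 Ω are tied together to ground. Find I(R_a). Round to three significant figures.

Parallel bank: R_p = 1/(1/1.13 + 1/16.6) = 1.058 Ω.
V_A by voltage divider: V_A = 6.06 × 1.058/(8.04 + 1.058) = 0.7047 mV.
Branch current I = V_A/R_a = 0.7047/1.13 = 0.6236 mA.

I ≈ 0.624 mA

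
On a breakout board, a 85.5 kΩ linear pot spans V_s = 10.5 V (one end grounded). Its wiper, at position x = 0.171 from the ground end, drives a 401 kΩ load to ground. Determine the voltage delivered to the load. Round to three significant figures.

The pot divides into 70.88 kΩ above the wiper and 14.62 kΩ below.
Lower segment in parallel with the load: 14.62 ‖ 401 = 14.11 kΩ.
V_out = 10.5 × 14.11/(70.88 + 14.11) = 1.743 V.
(Unloaded: V_out = x·V_s = 1.80 V.)

V_out ≈ 1.74 V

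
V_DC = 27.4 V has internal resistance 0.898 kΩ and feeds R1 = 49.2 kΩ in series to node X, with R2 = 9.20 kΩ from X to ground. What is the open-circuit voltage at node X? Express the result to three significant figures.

V_th ≈ 4.25 V

R1' = 0.898 + 49.2 = 50.10 kΩ (source resistance + R1).
Open-circuit (no load on X): V_th = V_DC · R2/(R1' + R2) = 27.4 × 9.20/(50.10 + 9.20) = 4.251 V.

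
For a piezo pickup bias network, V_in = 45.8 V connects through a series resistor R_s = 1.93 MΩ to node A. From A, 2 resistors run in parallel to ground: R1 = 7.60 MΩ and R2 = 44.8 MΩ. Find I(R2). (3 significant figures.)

I ≈ 0.788 µA

Equivalent of the parallel group: R_p = 6.498 MΩ.
V_A = 45.8 × 6.498/8.428 = 35.31 V.
I(R2) = V_A / R2 = 35.31/44.8 = 0.7882 µA.
(Check via current divider: I_total = 5.434 µA; share G_k/ΣG = 0.1450 → same result.)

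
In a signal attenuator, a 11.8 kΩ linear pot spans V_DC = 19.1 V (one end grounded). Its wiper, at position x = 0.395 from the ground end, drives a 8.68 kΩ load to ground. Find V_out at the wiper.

Split the track: R_lower = x·R_p = 4.661 kΩ, R_upper = (1−x)·R_p = 7.139 kΩ.
Lower segment in parallel with the load: 4.661 ‖ 8.68 = 3.033 kΩ.
Loaded-divider output: V_out = 19.1 × 0.2981 = 5.695 V.

V_out ≈ 5.69 V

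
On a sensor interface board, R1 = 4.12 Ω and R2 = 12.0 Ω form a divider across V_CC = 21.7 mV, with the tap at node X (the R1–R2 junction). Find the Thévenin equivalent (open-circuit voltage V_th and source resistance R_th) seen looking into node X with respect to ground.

V_th ≈ 16.2 mV, R_th ≈ 3.07 Ω

V_th is the unloaded tap voltage: V_CC · R2/(R1+R2) = 21.7 × 0.7444 = 16.15 mV.
Looking into X with the source shorted: R_th = R1·R2/(R1+R2) = 4.120 × 12.0/16.12 = 3.067 Ω.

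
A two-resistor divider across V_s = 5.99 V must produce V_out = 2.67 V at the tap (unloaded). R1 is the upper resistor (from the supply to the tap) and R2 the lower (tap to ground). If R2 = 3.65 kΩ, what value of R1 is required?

Required fraction k = V_out/V_s = 0.4457.
R1 = R2·(1/k − 1) = 3.65 × 1.243 = 4.539 kΩ.

R1 ≈ 4.54 kΩ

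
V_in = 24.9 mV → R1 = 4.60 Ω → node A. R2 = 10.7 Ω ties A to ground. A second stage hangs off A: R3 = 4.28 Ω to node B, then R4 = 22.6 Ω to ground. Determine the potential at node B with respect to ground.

Looking into the second stage from A: R3 + R4 = 26.88 Ω appears in parallel with R2.
R2 ‖ (R3+R4) = 7.653 Ω.
V_A = 24.9 × 7.653/(4.60 + 7.653) = 15.55 mV.
V_B = V_A × 0.8408 = 13.08 mV.

V_B ≈ 13.1 mV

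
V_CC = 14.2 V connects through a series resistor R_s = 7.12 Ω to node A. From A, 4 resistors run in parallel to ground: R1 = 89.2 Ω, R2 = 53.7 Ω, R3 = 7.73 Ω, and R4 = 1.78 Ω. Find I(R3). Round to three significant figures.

I ≈ 0.300 A

Combine the parallel branches: R_p = (1/89.2 + 1/53.7 + 1/7.73 + 1/1.78)⁻¹ = 1.387 Ω.
V_A by voltage divider: V_A = 14.2 × 1.387/(7.12 + 1.387) = 2.315 V.
I(R3) = V_A / R3 = 2.315/7.73 = 0.2995 A.
(Check via current divider: I_total = 1.669 A; share G_k/ΣG = 0.1794 → same result.)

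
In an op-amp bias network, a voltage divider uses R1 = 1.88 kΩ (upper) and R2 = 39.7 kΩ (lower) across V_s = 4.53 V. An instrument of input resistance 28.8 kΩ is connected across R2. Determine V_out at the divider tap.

V_out ≈ 4.07 V

R2 ‖ R_L = (39.7 × 28.8)/(39.7 + 28.8) = 16.69 kΩ.
Now apply the divider: V_out = 4.53 × 0.8988 = 4.071 V.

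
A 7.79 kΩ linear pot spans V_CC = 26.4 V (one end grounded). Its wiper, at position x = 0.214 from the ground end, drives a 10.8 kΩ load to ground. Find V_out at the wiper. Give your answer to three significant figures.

V_out ≈ 5.04 V

Lower segment x·R_p = 1.667 kΩ; upper segment (1−x)·R_p = 6.123 kΩ.
R_L loads the lower segment: effective lower R = 1.444 kΩ.
Then V_out = V_CC · 1.444/(6.123 + 1.444) = 5.038 V.
(Unloaded: V_out = x·V_CC = 5.65 V.)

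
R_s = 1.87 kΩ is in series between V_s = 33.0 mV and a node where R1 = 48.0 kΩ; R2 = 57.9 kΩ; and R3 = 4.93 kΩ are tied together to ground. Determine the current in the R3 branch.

I ≈ 4.61 µA

Combine the parallel branches: R_p = (1/48.0 + 1/57.9 + 1/4.93)⁻¹ = 4.150 kΩ.
V_A = 33.0 × 4.150/6.020 = 22.75 mV.
Branch current I = V_A/R3 = 22.75/4.93 = 4.615 µA.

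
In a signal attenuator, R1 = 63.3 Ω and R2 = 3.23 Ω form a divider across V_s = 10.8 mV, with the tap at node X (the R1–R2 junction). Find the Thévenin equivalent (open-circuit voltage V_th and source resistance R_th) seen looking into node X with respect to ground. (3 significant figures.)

V_th ≈ 0.524 mV, R_th ≈ 3.07 Ω

Open-circuit (no load on X): V_th = V_s · R2/(R1 + R2) = 10.8 × 3.23/(63.30 + 3.23) = 0.5243 mV.
Looking into X with the source shorted: R_th = R1·R2/(R1+R2) = 63.30 × 3.23/66.53 = 3.073 Ω.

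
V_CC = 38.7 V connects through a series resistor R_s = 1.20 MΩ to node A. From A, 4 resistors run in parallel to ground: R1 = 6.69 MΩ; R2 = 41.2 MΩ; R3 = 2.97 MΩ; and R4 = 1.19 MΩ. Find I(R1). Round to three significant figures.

I ≈ 2.21 µA

Parallel bank: R_p = 1/(1/6.69 + 1/41.2 + 1/2.97 + 1/1.19) = 0.7403 MΩ.
V_A = 38.7 × 0.7403/1.940 = 14.77 V.
Branch current I = V_A/R1 = 14.77/6.69 = 2.207 µA.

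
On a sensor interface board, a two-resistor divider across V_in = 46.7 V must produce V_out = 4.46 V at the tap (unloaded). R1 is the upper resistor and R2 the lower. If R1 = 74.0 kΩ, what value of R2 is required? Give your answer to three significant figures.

R2 ≈ 7.81 kΩ

Required fraction k = V_out/V_in = 0.09550.
Rearranging, R2 = R1·k/(1−k) = 74.0 × 0.1056 = 7.813 kΩ.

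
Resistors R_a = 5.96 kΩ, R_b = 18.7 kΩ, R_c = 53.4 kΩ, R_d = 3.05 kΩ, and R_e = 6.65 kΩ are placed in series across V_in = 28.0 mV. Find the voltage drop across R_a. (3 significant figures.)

V ≈ 1.90 mV

ΣR = 5.96 + 18.7 + 53.4 + 3.05 + 6.65 = 87.76 kΩ.
Voltage divider: V = V_in · (5.960 / 87.76) = 28.0 × 0.06791 = 1.902 mV.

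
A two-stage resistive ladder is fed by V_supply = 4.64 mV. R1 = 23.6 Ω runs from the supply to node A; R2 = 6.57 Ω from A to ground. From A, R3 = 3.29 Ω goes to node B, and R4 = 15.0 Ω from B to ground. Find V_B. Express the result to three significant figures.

The second stage (R3 + R4 = 18.29 Ω) loads node A in parallel with R2.
Effective lower resistance at A: R2 ‖ 18.29 = 4.834 Ω.
First divider: V_A = V_supply · 4.834/(23.6 + 4.834) = 0.7888 mV.
V_B = V_A × 0.8201 = 0.6469 mV.

V_B ≈ 0.647 mV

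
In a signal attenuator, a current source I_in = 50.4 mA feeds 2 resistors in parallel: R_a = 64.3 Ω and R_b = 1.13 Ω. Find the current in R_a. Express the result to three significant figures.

For two parallel branches, I_k = I_in · (other R)/(sum of R).
So I = 50.4 × 1.13/65.43 = 0.8704 mA.

I ≈ 0.870 mA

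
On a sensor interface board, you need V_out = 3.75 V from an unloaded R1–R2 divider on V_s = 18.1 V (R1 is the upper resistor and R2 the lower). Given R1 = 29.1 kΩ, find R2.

Required fraction k = V_out/V_s = 0.2072.
Rearranging, R2 = R1·k/(1−k) = 29.1 × 0.2613 = 7.605 kΩ.

R2 ≈ 7.60 kΩ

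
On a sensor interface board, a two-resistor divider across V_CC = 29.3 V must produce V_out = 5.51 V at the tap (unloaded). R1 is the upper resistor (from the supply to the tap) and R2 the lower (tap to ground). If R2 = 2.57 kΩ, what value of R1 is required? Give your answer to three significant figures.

The divider ratio is R2/(R1+R2) = 5.51/29.3 = 0.1881.
So R1 = R2 · (V_CC/V_out − 1) = 2.57 × (29.3/5.51 − 1) = 2.57 × 4.318 = 11.10 kΩ.

R1 ≈ 11.1 kΩ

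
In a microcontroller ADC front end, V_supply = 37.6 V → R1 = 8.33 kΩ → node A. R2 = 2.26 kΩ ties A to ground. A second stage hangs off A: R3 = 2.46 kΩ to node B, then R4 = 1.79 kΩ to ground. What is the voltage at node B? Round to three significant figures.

V_B ≈ 2.38 V

The second stage (R3 + R4 = 4.250 kΩ) loads node A in parallel with R2.
R2 ‖ (R3+R4) = 1.475 kΩ.
First divider: V_A = V_supply · 1.475/(8.33 + 1.475) = 5.658 V.
V_B = V_A × 0.4212 = 2.383 V.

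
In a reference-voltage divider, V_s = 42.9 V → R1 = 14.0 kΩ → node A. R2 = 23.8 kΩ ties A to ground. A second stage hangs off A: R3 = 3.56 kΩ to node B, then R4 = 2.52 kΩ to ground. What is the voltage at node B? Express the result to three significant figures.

V_B ≈ 4.57 V

Node A sees R2 in parallel with the series input of stage 2, R3 + R4 = 6.080 kΩ.
Effective lower resistance at A: R2 ‖ 6.080 = 4.843 kΩ.
So V_A = 42.9 × 0.2570 = 11.03 V.
Then the unloaded second divider: V_B = V_A × R4/(R3+R4) = 11.03 × 0.4145 = 4.570 V.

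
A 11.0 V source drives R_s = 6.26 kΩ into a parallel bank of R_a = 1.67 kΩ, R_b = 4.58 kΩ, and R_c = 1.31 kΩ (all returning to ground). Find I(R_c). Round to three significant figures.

Combine the parallel branches: R_p = (1/1.67 + 1/4.58 + 1/1.31)⁻¹ = 0.6327 kΩ.
V_A = 11.0 × 0.6327/6.893 = 1.010 V.
Branch current I = V_A/R_c = 1.010/1.31 = 0.7708 mA.

I ≈ 0.771 mA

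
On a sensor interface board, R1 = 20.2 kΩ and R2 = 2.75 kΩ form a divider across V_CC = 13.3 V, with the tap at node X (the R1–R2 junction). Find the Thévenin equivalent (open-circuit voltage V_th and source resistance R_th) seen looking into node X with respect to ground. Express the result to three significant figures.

V_th is the unloaded tap voltage: V_CC · R2/(R1+R2) = 13.3 × 0.1198 = 1.594 V.
Looking into X with the source shorted: R_th = R1·R2/(R1+R2) = 20.20 × 2.75/22.95 = 2.420 kΩ.

V_th ≈ 1.59 V, R_th ≈ 2.42 kΩ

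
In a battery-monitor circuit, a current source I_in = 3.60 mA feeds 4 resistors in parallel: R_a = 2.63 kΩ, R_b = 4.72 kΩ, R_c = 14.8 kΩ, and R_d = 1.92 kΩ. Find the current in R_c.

Conductances: ΣG = 1/2.63 + 1/4.72 + 1/14.8 + 1/1.92 = 1.180 (1/kΩ).
Current divider: I(R_c) = I_in · G_k/ΣG = 3.60 × (0.06757/1.180) = 3.60 × 0.05724 = 0.2061 mA.

I ≈ 0.206 mA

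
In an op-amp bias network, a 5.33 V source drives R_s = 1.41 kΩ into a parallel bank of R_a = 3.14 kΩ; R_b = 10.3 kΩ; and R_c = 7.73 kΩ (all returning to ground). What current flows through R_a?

I ≈ 0.960 mA

Equivalent of the parallel group: R_p = 1.835 kΩ.
V_A by voltage divider: V_A = 5.33 × 1.835/(1.41 + 1.835) = 3.014 V.
Branch current I = V_A/R_a = 3.014/3.14 = 0.9599 mA.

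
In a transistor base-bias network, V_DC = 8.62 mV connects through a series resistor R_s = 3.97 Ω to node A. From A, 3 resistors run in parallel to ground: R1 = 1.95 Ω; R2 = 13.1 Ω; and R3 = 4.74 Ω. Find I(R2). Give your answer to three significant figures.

I ≈ 0.158 mA

Parallel bank: R_p = 1/(1/1.95 + 1/13.1 + 1/4.74) = 1.250 Ω.
V_A = 8.62 × 1.250/5.220 = 2.064 mV.
I(R2) = V_A / R2 = 2.064/13.1 = 0.1576 mA.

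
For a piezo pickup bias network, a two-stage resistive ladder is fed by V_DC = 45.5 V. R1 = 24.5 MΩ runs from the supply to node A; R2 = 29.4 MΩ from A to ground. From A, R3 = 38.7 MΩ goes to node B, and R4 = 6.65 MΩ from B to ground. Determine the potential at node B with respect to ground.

Node A sees R2 in parallel with the series input of stage 2, R3 + R4 = 45.35 MΩ.
Effective lower resistance at A: R2 ‖ 45.35 = 17.84 MΩ.
V_A = 45.5 × 17.84/(24.5 + 17.84) = 19.17 V.
V_B = V_A × 0.1466 = 2.811 V.

V_B ≈ 2.81 V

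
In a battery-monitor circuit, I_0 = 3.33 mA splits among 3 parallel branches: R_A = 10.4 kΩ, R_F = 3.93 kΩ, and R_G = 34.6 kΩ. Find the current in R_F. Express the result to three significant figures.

Total conductance ΣG = 1/10.4 + 1/3.93 + 1/34.6 = 0.3795 (units of 1/kΩ).
R_F takes the fraction G_k/ΣG = 0.2545/0.3795 = 0.6705, so I = 3.33 × 0.6705 = 2.233 mA.

I ≈ 2.23 mA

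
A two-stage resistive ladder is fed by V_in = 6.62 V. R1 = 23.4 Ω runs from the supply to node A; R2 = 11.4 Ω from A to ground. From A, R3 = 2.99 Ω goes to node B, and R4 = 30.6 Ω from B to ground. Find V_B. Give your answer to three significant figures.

Looking into the second stage from A: R3 + R4 = 33.59 Ω appears in parallel with R2.
R2 ‖ (R3+R4) = 8.511 Ω.
So V_A = 6.62 × 0.2667 = 1.766 V.
V_B = V_A × 0.9110 = 1.609 V.

V_B ≈ 1.61 V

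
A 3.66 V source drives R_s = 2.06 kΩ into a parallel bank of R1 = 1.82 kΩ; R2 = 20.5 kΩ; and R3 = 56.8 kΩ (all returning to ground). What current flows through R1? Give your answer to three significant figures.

I ≈ 0.886 mA

Equivalent of the parallel group: R_p = 1.624 kΩ.
V_A = 3.66 × 1.624/3.684 = 1.613 V.
I(R1) = V_A / R1 = 1.613/1.82 = 0.8864 mA.
(Check via current divider: I_total = 0.9935 mA; share G_k/ΣG = 0.8922 → same result.)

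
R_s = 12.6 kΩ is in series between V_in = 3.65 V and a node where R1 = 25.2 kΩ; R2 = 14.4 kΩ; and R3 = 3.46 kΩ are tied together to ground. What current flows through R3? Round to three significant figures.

I ≈ 0.175 mA

Equivalent of the parallel group: R_p = 2.512 kΩ.
V_A by voltage divider: V_A = 3.65 × 2.512/(12.6 + 2.512) = 0.6067 V.
I(R3) = V_A / R3 = 0.6067/3.46 = 0.1753 mA.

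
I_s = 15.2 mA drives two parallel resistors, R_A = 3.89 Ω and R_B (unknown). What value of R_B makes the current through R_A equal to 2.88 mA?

In a two-way split, I_A/I_s = R_B/(R_A + R_B).
With f = 0.1895, R_B = R_A · f/(1−f) = 3.89 × 0.2338 = 0.9094 Ω.

R_B ≈ 0.909 Ω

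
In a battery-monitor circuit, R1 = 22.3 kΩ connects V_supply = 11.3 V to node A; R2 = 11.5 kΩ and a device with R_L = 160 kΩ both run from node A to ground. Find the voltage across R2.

V_out ≈ 3.67 V

First combine the lower leg with the load: R2 ‖ R_L = 10.73 kΩ.
Then V_out = V_supply · R2'/(R1 + R2') = 11.3 × 10.73/33.03 = 3.671 V.
(Unloaded it would be 3.84 V; the load pulls it down.)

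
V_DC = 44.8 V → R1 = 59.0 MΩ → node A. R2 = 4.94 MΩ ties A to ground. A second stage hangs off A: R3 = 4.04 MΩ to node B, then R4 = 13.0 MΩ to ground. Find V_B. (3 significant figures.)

V_B ≈ 2.08 V

Node A sees R2 in parallel with the series input of stage 2, R3 + R4 = 17.04 MΩ.
Effective lower resistance at A: R2 ‖ 17.04 = 3.830 MΩ.
First divider: V_A = V_DC · 3.830/(59.0 + 3.830) = 2.731 V.
Then the unloaded second divider: V_B = V_A × R4/(R3+R4) = 2.731 × 0.7629 = 2.083 V.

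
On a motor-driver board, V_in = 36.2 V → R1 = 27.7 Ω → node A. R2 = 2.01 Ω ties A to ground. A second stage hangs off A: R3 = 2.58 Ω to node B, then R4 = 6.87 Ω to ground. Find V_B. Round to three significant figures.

V_B ≈ 1.49 V

Node A sees R2 in parallel with the series input of stage 2, R3 + R4 = 9.450 Ω.
Effective lower resistance at A: R2 ‖ 9.450 = 1.657 Ω.
First divider: V_A = V_in · 1.657/(27.7 + 1.657) = 2.044 V.
Then the unloaded second divider: V_B = V_A × R4/(R3+R4) = 2.044 × 0.7270 = 1.486 V.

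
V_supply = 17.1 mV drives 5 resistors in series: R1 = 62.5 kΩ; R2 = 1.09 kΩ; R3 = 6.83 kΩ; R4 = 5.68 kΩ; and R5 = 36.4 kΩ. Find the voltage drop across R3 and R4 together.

V ≈ 1.90 mV

Total series resistance ΣR = 62.5 + 1.09 + 6.83 + 5.68 + 36.4 = 112.5 kΩ.
R_{R3..R4} = 6.83 + 5.68 = 12.51 kΩ.
V = V_supply · R/ΣR = 17.1 × 0.1112 = 1.902 mV.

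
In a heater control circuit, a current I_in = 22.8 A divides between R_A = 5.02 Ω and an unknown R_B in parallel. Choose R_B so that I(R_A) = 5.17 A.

The fraction through R_A equals R_B/(R_A+R_B).
With f = 0.2268, R_B = R_A · f/(1−f) = 5.02 × 0.2933 = 1.472 Ω.

R_B ≈ 1.47 Ω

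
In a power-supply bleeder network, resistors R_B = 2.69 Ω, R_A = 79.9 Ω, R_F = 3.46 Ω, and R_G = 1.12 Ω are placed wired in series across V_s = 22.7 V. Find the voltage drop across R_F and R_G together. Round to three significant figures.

Total series resistance ΣR = 2.69 + 79.9 + 3.46 + 1.12 = 87.17 Ω.
R_{R_F..R_G} = 3.46 + 1.12 = 4.580 Ω.
V = V_s · R/ΣR = 22.7 × 0.05254 = 1.193 V.

V ≈ 1.19 V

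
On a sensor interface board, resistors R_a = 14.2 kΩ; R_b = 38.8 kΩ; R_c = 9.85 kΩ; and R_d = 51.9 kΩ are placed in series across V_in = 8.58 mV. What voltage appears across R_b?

V ≈ 2.90 mV

ΣR = 14.2 + 38.8 + 9.85 + 51.9 = 114.8 kΩ.
By the voltage-divider rule, V = 8.58 × 38.80/114.8 = 2.901 mV.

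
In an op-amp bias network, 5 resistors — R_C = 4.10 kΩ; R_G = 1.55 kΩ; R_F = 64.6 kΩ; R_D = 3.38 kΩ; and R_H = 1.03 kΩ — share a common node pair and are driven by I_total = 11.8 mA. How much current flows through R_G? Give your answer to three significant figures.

ΣG = 1/4.10 + 1/1.55 + 1/64.6 + 1/3.38 + 1/1.03 = 2.171.
R_G takes the fraction G_k/ΣG = 0.6452/2.171 = 0.2971, so I = 11.8 × 0.2971 = 3.506 mA.

I ≈ 3.51 mA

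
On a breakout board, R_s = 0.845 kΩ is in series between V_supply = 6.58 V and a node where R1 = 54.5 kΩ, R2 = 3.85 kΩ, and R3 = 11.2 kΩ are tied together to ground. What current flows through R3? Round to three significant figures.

Combine the parallel branches: R_p = (1/54.5 + 1/3.85 + 1/11.2)⁻¹ = 2.722 kΩ.
V_A = 6.58 × 2.722/3.567 = 5.021 V.
I(R3) = V_A / R3 = 5.021/11.2 = 0.4483 mA.

I ≈ 0.448 mA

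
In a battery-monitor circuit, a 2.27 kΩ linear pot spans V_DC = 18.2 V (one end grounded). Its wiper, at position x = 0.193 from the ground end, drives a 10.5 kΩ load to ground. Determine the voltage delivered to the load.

V_out ≈ 3.40 V

Split the track: R_lower = x·R_p = 0.4381 kΩ, R_upper = (1−x)·R_p = 1.832 kΩ.
R_L loads the lower segment: effective lower R = 0.4206 kΩ.
Loaded-divider output: V_out = 18.2 × 0.1867 = 3.398 V.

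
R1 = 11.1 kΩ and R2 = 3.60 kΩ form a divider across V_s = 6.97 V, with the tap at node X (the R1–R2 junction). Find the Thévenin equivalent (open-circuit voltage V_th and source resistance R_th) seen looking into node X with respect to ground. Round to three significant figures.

V_th ≈ 1.71 V, R_th ≈ 2.72 kΩ

With X open, the divider is unloaded: V_th = 6.97 × 3.60/14.70 = 1.707 V.
With V_s suppressed (replaced by a short), R_th = R1 ‖ R2 = (11.10 × 3.60)/(11.10 + 3.60) = 2.718 kΩ.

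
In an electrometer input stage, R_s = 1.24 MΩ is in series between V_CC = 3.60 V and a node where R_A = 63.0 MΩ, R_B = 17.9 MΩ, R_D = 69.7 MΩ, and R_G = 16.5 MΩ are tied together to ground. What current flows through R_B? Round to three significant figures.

Parallel bank: R_p = 1/(1/63.0 + 1/17.9 + 1/69.7 + 1/16.5) = 6.817 MΩ.
V_A = 3.60 × 6.817/8.057 = 3.046 V.
Branch current I = V_A/R_B = 3.046/17.9 = 0.1702 µA.

I ≈ 0.170 µA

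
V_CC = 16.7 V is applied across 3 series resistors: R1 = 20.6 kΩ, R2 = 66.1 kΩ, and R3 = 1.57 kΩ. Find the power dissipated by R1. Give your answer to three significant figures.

P ≈ 0.737 mW

ΣR = 88.27 kΩ → I = 16.7/88.27 = 0.1892 mA.
P(R1) = I²·R1 = (0.1892)² × 20.6 = 0.7374 mW.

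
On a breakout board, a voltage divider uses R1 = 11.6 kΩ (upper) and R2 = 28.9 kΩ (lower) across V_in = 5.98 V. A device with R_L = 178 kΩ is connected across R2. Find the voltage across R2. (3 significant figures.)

V_out ≈ 4.08 V

R2 ‖ R_L = (28.9 × 178)/(28.9 + 178) = 24.86 kΩ.
Then V_out = V_in · R2'/(R1 + R2') = 5.98 × 24.86/36.46 = 4.078 V.
(Unloaded it would be 4.27 V; the load pulls it down.)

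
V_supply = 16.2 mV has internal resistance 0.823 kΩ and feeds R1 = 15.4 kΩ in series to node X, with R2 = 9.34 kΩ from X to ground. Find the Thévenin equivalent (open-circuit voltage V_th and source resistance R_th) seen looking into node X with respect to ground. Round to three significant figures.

R1' = 0.823 + 15.4 = 16.22 kΩ (source resistance + R1).
Open-circuit (no load on X): V_th = V_supply · R2/(R1' + R2) = 16.2 × 9.34/(16.22 + 9.34) = 5.919 mV.
With V_supply suppressed (replaced by a short), R_th = R1' ‖ R2 = (16.22 × 9.34)/(16.22 + 9.34) = 5.927 kΩ.

V_th ≈ 5.92 mV, R_th ≈ 5.93 kΩ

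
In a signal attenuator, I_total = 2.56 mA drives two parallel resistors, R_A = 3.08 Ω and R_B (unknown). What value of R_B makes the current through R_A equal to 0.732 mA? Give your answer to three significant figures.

The fraction through R_A equals R_B/(R_A+R_B).
With f = 0.2859, R_B = R_A · f/(1−f) = 3.08 × 0.4004 = 1.233 Ω.

R_B ≈ 1.23 Ω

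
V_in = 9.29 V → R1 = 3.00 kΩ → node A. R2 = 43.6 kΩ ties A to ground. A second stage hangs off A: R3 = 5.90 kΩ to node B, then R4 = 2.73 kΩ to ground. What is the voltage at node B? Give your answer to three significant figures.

The second stage (R3 + R4 = 8.630 kΩ) loads node A in parallel with R2.
R2 ‖ (R3+R4) = 7.204 kΩ.
First divider: V_A = V_in · 7.204/(3.00 + 7.204) = 6.559 V.
Then the unloaded second divider: V_B = V_A × R4/(R3+R4) = 6.559 × 0.3163 = 2.075 V.

V_B ≈ 2.07 V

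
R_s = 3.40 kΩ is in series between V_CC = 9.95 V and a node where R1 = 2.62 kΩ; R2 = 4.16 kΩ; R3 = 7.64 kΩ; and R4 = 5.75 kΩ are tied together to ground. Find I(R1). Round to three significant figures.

I ≈ 0.915 mA

Parallel bank: R_p = 1/(1/2.62 + 1/4.16 + 1/7.64 + 1/5.75) = 1.079 kΩ.
V_A by voltage divider: V_A = 9.95 × 1.079/(3.40 + 1.079) = 2.397 V.
Branch current I = V_A/R1 = 2.397/2.62 = 0.9148 mA.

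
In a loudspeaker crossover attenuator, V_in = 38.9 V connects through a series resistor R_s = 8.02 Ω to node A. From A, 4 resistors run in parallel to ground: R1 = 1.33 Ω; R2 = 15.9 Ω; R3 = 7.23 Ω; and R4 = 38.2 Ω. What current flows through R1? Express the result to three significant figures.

I ≈ 3.30 A

Combine the parallel branches: R_p = (1/1.33 + 1/15.9 + 1/7.23 + 1/38.2)⁻¹ = 1.021 Ω.
V_A by voltage divider: V_A = 38.9 × 1.021/(8.02 + 1.021) = 4.394 V.
Branch current I = V_A/R1 = 4.394/1.33 = 3.303 A.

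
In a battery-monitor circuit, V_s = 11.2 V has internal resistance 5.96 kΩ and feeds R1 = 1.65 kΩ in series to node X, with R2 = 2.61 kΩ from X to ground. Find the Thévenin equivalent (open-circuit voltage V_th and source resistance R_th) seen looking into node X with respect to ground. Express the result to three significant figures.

V_th ≈ 2.86 V, R_th ≈ 1.94 kΩ

R1' = 5.96 + 1.65 = 7.610 kΩ (source resistance + R1).
V_th is the unloaded tap voltage: V_s · R2/(R1'+R2) = 11.2 × 0.2554 = 2.860 V.
Zeroing V_s shorts the top of R1' to ground, so R_th = R1' ‖ R2 = 1.943 kΩ.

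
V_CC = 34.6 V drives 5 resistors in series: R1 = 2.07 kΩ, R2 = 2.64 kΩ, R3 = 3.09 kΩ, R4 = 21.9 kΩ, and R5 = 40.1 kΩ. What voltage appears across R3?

Total series resistance ΣR = 2.07 + 2.64 + 3.09 + 21.9 + 40.1 = 69.80 kΩ.
Voltage divider: V = V_CC · (3.090 / 69.80) = 34.6 × 0.04427 = 1.532 V.

V ≈ 1.53 V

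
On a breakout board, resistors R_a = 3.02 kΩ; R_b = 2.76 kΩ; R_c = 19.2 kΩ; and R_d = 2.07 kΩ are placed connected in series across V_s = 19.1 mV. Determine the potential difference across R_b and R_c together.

Series total: ΣR = 3.02 + 2.76 + 19.2 + 2.07 = 27.05 kΩ.
R_{R_b..R_c} = 2.76 + 19.2 = 21.96 kΩ.
V = V_s · R/ΣR = 19.1 × 0.8118 = 15.51 mV.

V ≈ 15.5 mV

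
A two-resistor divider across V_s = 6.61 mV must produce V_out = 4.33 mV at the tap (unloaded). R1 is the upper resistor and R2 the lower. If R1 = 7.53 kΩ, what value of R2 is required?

R2 ≈ 14.3 kΩ

V_out/V_s = R2/(R1+R2) = 0.6551.
So R2 = R1 · V_out/(V_s − V_out) = 7.53 × 4.33/(6.61 − 4.33) = 7.53 × 1.899 = 14.30 kΩ.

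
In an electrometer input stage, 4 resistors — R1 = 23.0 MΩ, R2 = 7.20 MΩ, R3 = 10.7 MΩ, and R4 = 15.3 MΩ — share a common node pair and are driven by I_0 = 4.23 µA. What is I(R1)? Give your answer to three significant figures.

Total conductance ΣG = 1/23.0 + 1/7.20 + 1/10.7 + 1/15.3 = 0.3412 (units of 1/MΩ).
R1 takes the fraction G_k/ΣG = 0.04348/0.3412 = 0.1274, so I = 4.23 × 0.1274 = 0.5390 µA.

I ≈ 0.539 µA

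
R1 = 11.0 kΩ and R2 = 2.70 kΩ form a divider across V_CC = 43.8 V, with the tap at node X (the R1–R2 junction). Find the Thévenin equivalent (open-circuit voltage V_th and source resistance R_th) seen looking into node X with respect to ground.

With X open, the divider is unloaded: V_th = 43.8 × 2.70/13.70 = 8.632 V.
Looking into X with the source shorted: R_th = R1·R2/(R1+R2) = 11.00 × 2.70/13.70 = 2.168 kΩ.

V_th ≈ 8.63 V, R_th ≈ 2.17 kΩ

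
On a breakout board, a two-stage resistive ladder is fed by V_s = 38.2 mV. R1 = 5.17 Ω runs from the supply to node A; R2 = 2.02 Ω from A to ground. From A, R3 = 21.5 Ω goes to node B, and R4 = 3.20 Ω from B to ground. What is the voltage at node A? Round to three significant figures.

The second stage (R3 + R4 = 24.70 Ω) loads node A in parallel with R2.
R2 ‖ (R3+R4) = 1.867 Ω.
So V_A = 38.2 × 0.2653 = 10.14 mV.

V_A ≈ 10.1 mV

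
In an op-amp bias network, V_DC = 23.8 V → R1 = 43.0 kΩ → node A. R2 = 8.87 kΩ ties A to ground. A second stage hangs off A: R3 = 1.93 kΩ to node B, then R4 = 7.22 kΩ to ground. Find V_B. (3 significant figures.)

V_B ≈ 1.78 V

Node A sees R2 in parallel with the series input of stage 2, R3 + R4 = 9.150 kΩ.
R2 ‖ (R3+R4) = 4.504 kΩ.
V_A = 23.8 × 4.504/(43.0 + 4.504) = 2.257 V.
V_B = V_A × 0.7891 = 1.781 V.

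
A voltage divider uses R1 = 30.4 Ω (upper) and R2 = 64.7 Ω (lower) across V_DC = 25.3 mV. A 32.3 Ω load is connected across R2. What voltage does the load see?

V_out ≈ 10.5 mV

The load sits in parallel with R2, giving an effective lower resistance R2' = R2·R_L/(R2+R_L) = 21.54 Ω.
Then V_out = V_DC · R2'/(R1 + R2') = 25.3 × 21.54/51.94 = 10.49 mV.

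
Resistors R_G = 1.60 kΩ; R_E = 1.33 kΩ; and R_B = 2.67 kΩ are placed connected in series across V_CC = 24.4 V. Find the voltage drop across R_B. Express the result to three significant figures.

V ≈ 11.6 V

ΣR = 1.60 + 1.33 + 2.67 = 5.600 kΩ.
Voltage divider: V = V_CC · (2.670 / 5.600) = 24.4 × 0.4768 = 11.63 V.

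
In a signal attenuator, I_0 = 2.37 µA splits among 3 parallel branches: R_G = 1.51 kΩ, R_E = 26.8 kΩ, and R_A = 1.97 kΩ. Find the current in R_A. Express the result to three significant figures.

Conductances: ΣG = 1/1.51 + 1/26.8 + 1/1.97 = 1.207 (1/kΩ).
R_A takes the fraction G_k/ΣG = 0.5076/1.207 = 0.4205, so I = 2.37 × 0.4205 = 0.9966 µA.

I ≈ 0.997 µA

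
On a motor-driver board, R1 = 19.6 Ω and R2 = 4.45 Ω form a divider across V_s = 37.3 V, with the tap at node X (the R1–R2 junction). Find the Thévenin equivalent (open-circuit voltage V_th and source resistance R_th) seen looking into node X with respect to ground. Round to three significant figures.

V_th ≈ 6.90 V, R_th ≈ 3.63 Ω

Open-circuit (no load on X): V_th = V_s · R2/(R1 + R2) = 37.3 × 4.45/(19.60 + 4.45) = 6.902 V.
Looking into X with the source shorted: R_th = R1·R2/(R1+R2) = 19.60 × 4.45/24.05 = 3.627 Ω.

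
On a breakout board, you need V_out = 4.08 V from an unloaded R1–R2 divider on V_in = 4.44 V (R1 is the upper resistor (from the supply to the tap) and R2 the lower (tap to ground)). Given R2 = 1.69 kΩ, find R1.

The divider ratio is R2/(R1+R2) = 4.08/4.44 = 0.9189.
Rearranging, R1 = R2·(1−k)/k = 1.69 × 0.08824 = 0.1491 kΩ.

R1 ≈ 0.149 kΩ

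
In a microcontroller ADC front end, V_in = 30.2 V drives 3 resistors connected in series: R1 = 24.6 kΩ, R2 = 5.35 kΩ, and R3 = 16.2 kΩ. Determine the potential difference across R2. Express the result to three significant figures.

V ≈ 3.50 V

Total series resistance ΣR = 24.6 + 5.35 + 16.2 = 46.15 kΩ.
V = V_in · R/ΣR = 30.2 × 0.1159 = 3.501 V.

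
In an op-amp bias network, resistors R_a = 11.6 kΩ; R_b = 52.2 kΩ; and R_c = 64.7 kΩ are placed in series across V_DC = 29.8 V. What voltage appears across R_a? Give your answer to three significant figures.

V ≈ 2.69 V

ΣR = 11.6 + 52.2 + 64.7 = 128.5 kΩ.
V = V_DC · R/ΣR = 29.8 × 0.09027 = 2.690 V.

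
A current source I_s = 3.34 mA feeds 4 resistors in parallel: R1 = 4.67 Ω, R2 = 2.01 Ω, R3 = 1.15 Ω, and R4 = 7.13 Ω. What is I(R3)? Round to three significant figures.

I ≈ 1.69 mA

Conductances: ΣG = 1/4.67 + 1/2.01 + 1/1.15 + 1/7.13 = 1.721 (1/Ω).
Current divider: I(R3) = I_s · G_k/ΣG = 3.34 × (0.8696/1.721) = 3.34 × 0.5051 = 1.687 mA.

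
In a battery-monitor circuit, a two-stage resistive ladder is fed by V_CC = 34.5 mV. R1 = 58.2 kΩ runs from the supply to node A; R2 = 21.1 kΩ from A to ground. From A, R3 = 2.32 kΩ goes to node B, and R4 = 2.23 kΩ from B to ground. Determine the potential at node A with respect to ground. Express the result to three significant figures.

V_A ≈ 2.08 mV

Looking into the second stage from A: R3 + R4 = 4.550 kΩ appears in parallel with R2.
R2 ‖ (R3+R4) = 3.743 kΩ.
First divider: V_A = V_CC · 3.743/(58.2 + 3.743) = 2.085 mV.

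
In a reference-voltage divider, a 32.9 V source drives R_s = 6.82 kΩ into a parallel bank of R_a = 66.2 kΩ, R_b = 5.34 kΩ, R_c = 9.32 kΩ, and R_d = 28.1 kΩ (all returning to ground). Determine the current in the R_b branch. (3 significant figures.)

Combine the parallel branches: R_p = (1/66.2 + 1/5.34 + 1/9.32 + 1/28.1)⁻¹ = 2.896 kΩ.
Node voltage V_A = V_in · R_p/(R_s + R_p) = 32.9 × 0.2981 = 9.807 V.
Branch current I = V_A/R_b = 9.807/5.34 = 1.837 mA.

I ≈ 1.84 mA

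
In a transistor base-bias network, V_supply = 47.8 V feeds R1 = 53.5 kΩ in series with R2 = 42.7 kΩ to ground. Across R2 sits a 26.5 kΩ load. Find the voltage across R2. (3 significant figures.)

First combine the lower leg with the load: R2 ‖ R_L = 16.35 kΩ.
Then V_out = V_supply · R2'/(R1 + R2') = 47.8 × 16.35/69.85 = 11.19 V.

V_out ≈ 11.2 V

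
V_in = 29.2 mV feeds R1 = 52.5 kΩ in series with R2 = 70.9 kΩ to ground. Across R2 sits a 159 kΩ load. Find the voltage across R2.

First combine the lower leg with the load: R2 ‖ R_L = 49.03 kΩ.
Voltage divider with the loaded lower leg: V_out = 29.2 × 49.03/(52.5 + 49.03) = 29.2 × 0.4829 = 14.10 mV.

V_out ≈ 14.1 mV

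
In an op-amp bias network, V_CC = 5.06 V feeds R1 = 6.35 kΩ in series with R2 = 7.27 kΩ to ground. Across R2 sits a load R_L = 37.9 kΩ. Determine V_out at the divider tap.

R2 ‖ R_L = (7.27 × 37.9)/(7.27 + 37.9) = 6.100 kΩ.
Then V_out = V_CC · R2'/(R1 + R2') = 5.06 × 6.100/12.45 = 2.479 V.

V_out ≈ 2.48 V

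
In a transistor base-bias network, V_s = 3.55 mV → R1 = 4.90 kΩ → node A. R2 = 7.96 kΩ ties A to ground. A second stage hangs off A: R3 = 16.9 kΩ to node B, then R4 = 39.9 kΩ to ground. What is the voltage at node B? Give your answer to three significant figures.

V_B ≈ 1.47 mV

The second stage (R3 + R4 = 56.80 kΩ) loads node A in parallel with R2.
Effective lower resistance at A: R2 ‖ 56.80 = 6.982 kΩ.
First divider: V_A = V_s · 6.982/(4.90 + 6.982) = 2.086 mV.
V_B = V_A × 0.7025 = 1.465 mV.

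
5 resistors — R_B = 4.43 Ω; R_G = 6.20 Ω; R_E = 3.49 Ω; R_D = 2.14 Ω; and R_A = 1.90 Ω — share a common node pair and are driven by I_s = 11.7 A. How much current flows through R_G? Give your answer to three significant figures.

Conductances: ΣG = 1/4.43 + 1/6.20 + 1/3.49 + 1/2.14 + 1/1.90 = 1.667 (1/Ω).
Current divider: I(R_G) = I_s · G_k/ΣG = 11.7 × (0.1613/1.667) = 11.7 × 0.09675 = 1.132 A.

I ≈ 1.13 A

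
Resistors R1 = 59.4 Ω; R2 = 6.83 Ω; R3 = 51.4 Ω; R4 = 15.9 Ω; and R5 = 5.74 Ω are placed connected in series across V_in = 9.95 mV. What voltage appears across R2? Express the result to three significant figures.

Total series resistance ΣR = 59.4 + 6.83 + 51.4 + 15.9 + 5.74 = 139.3 Ω.
V = V_in · R/ΣR = 9.95 × 0.04904 = 0.4880 mV.

V ≈ 0.488 mV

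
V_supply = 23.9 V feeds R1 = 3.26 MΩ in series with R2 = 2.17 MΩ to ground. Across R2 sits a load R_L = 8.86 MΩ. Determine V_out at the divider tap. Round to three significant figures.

V_out ≈ 8.33 V

The load sits in parallel with R2, giving an effective lower resistance R2' = R2·R_L/(R2+R_L) = 1.743 MΩ.
Voltage divider with the loaded lower leg: V_out = 23.9 × 1.743/(3.26 + 1.743) = 23.9 × 0.3484 = 8.327 V.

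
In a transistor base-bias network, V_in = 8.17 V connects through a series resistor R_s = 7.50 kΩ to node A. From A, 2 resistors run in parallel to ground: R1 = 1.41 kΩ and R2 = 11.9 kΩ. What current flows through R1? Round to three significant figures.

I ≈ 0.834 mA

Combine the parallel branches: R_p = (1/1.41 + 1/11.9)⁻¹ = 1.261 kΩ.
Node voltage V_A = V_in · R_p/(R_s + R_p) = 8.17 × 0.1439 = 1.176 V.
Branch current I = V_A/R1 = 1.176/1.41 = 0.8338 mA.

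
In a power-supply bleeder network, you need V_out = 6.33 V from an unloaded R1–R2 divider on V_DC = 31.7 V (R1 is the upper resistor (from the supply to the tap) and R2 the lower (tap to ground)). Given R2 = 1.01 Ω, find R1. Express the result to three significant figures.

R1 ≈ 4.05 Ω

The divider ratio is R2/(R1+R2) = 6.33/31.7 = 0.1997.
Rearranging, R1 = R2·(1−k)/k = 1.01 × 4.008 = 4.048 Ω.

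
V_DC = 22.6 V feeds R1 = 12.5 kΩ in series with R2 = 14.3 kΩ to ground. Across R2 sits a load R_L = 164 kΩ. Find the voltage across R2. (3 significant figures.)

V_out ≈ 11.6 V

First combine the lower leg with the load: R2 ‖ R_L = 13.15 kΩ.
Then V_out = V_DC · R2'/(R1 + R2') = 22.6 × 13.15/25.65 = 11.59 V.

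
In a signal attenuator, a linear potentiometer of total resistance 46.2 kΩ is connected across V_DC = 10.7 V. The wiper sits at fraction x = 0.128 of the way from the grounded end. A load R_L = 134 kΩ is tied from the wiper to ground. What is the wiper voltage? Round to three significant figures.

V_out ≈ 1.32 V

Split the track: R_lower = x·R_p = 5.914 kΩ, R_upper = (1−x)·R_p = 40.29 kΩ.
Lower segment in parallel with the load: 5.914 ‖ 134 = 5.664 kΩ.
Loaded-divider output: V_out = 10.7 × 0.1233 = 1.319 V.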